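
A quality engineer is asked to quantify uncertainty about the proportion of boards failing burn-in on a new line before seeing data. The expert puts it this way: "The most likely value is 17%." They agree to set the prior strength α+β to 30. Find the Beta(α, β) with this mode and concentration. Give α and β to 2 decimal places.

For α,β > 1 the Beta mode is (α−1)/(α+β−2). With α+β = 30, the mode is (α−1)/28.
Set (α−1)/28 = 0.17 → α = 1 + 0.17·28 = 5.76.
β = 30 − α = 24.24.

α = 5.76, β = 24.24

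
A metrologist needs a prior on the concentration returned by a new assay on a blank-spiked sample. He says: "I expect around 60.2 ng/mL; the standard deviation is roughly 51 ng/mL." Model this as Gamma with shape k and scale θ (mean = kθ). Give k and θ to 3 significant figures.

For Gamma(k, scale θ): mean = kθ, variance = kθ², so CV = 1/√k.
CV = SD/mean = 51/60.2 = 0.8472, hence k = 1/CV² = 1.39.
Then θ = mean/k = 60.2/1.39 = 43.2.

k ≈ 1.39, θ ≈ 43.2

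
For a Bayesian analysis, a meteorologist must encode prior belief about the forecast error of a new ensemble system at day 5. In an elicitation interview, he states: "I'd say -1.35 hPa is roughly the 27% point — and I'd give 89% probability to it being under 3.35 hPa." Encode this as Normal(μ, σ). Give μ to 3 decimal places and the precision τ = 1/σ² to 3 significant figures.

For Normal(μ,σ), the p-quantile is μ + z_p·σ. Here z_{0.27} = -0.6128, z_{0.89} = 1.227.
So -1.35 = μ − 0.6128σ and 3.35 = μ + 1.227σ.
Subtracting: σ = (3.35 − -1.35)/(1.227 − (-0.6128)) = 2.555.
Then μ = -1.35 − (-0.6128)·2.555 = 0.216.
Precision τ = 1/σ² = 1/2.555² = 0.153.

μ = 0.216, τ = 0.153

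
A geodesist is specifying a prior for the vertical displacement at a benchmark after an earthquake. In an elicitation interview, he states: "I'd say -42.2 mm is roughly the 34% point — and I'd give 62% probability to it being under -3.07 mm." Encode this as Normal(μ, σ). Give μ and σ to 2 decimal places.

The p-quantile of Normal(μ,σ) is μ + z_p·σ, with z_{0.34} = -0.4125 and z_{0.62} = 0.3055.
Eliminate σ: μ = (z₂·x₁ − z₁·x₂)/(z₂ − z₁) = (0.3055·-42.2 − (-0.4125)·-3.07)/0.7179 = -19.72.
Then σ = (x₂ − x₁)/(z₂ − z₁) = (-3.07 − -42.2)/0.7179 = 54.50.

μ = -19.72, σ = 54.50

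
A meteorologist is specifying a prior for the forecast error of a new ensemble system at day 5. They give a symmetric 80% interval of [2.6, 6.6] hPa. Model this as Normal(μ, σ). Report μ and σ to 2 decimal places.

A symmetric 80% interval runs μ ± z·σ with z = 1.282.
Half-width = 2, so σ = 2/1.282 = 1.56.
μ is the interval midpoint, 4.60.

μ = 4.60, σ = 1.56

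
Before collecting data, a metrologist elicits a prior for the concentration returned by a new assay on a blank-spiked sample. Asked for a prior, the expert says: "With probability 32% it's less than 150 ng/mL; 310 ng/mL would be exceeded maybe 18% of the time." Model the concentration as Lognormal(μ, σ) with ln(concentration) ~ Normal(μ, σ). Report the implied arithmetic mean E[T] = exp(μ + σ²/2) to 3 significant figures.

E[T] ≈ 220 ng/mL

If T ~ Lognormal(μ,σ) then ln T ~ Normal(μ,σ), so the p-quantile of ln T is μ + z_p·σ.
ln(150) = 5.011 and ln(310) = 5.737; z_{0.32} = -0.4677, z_{0.82} = 0.9154.
σ = (5.737 − 5.011)/(0.9154 − (-0.4677)) = 0.525.
μ = 5.011 − (-0.4677)·0.525 = 5.256.
E[T] = exp(μ + σ²/2) = exp(5.256 + 0.1377) = 220 ng/mL.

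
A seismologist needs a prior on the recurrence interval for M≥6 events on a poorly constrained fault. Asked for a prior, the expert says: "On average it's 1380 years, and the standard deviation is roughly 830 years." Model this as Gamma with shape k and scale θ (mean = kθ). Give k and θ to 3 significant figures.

For Gamma(k, scale θ): mean = kθ, variance = kθ², so CV = 1/√k.
CV = SD/mean = 830/1380 = 0.6014, hence k = 1/CV² = 2.76.
Then θ = mean/k = 1380/2.76 = 499.

k ≈ 2.76, θ ≈ 499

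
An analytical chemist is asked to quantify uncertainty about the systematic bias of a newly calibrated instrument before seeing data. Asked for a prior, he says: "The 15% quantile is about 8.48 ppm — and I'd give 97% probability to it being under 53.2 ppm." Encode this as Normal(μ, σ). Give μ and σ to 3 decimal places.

μ = 24.368, σ = 15.330

The p-quantile of Normal(μ,σ) is μ + z_p·σ, with z_{0.15} = -1.036 and z_{0.97} = 1.881.
Eliminate σ: μ = (z₂·x₁ − z₁·x₂)/(z₂ − z₁) = (1.881·8.48 − (-1.036)·53.2)/2.917 = 24.368.
Then σ = (x₂ − x₁)/(z₂ − z₁) = (53.2 − 8.48)/2.917 = 15.330.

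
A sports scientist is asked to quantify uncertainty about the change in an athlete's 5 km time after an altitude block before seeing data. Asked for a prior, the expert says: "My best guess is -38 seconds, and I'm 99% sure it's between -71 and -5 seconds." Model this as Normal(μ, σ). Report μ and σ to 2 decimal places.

μ = -38.00, σ = 12.81

A symmetric 99% interval runs μ ± z·σ with z = 2.576.
Half-width = 33, so σ = 33/2.576 = 12.81.
μ is the stated best guess, -38.00.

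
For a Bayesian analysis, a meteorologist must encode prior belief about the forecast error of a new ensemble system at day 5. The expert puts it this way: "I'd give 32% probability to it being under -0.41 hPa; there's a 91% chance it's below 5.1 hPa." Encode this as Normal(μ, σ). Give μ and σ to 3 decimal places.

The p-quantile of Normal(μ,σ) is μ + z_p·σ, with z_{0.32} = -0.4677 and z_{0.91} = 1.341.
Eliminate σ: μ = (z₂·x₁ − z₁·x₂)/(z₂ − z₁) = (1.341·-0.41 − (-0.4677)·5.1)/1.808 = 1.015.
Then σ = (x₂ − x₁)/(z₂ − z₁) = (5.1 − -0.41)/1.808 = 3.047.

μ = 1.015, σ = 3.047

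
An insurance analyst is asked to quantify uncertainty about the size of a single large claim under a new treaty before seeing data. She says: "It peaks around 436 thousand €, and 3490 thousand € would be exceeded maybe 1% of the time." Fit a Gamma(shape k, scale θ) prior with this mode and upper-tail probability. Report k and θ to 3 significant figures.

k ≈ 1.78, θ ≈ 561

Gamma(k,θ) with k>1 has mode (k−1)θ, so θ = 436/(k−1).
Need P(X < 3490) = 0.99 with θ tied to k this way. Start at k = 2, θ = 436: P(X<3490) ≈ 0.997.
Too high — lower k to spread out. Iterating converges to k ≈ 1.78.
Then θ = 436/(1.78−1) ≈ 561.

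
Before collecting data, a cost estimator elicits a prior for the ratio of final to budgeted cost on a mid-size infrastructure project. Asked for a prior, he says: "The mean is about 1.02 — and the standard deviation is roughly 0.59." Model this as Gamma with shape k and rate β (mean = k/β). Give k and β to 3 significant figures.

For Gamma(k, rate β): mean = k/β, variance = k/β², so CV = 1/√k.
CV = SD/mean = 0.59/1.02 = 0.5784, hence k = 1/CV² = 2.99.
Then β = k/mean = 2.99/1.02 = 2.93.

k ≈ 2.99, β ≈ 2.93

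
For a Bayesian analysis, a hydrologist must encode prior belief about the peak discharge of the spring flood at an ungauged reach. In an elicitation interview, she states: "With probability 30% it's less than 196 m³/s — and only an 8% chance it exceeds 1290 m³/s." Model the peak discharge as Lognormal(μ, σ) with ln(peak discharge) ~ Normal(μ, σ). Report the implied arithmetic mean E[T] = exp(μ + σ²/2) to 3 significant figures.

E[T] ≈ 527 m³/s

If T ~ Lognormal(μ,σ) then ln T ~ Normal(μ,σ), so the p-quantile of ln T is μ + z_p·σ.
ln(196) = 5.278 and ln(1290) = 7.162; z_{0.3} = -0.5244, z_{0.92} = 1.405.
σ = (7.162 − 5.278)/(1.405 − (-0.5244)) = 0.977.
μ = 5.278 − (-0.5244)·0.977 = 5.790.
E[T] = exp(μ + σ²/2) = exp(5.790 + 0.4769) = 527 m³/s.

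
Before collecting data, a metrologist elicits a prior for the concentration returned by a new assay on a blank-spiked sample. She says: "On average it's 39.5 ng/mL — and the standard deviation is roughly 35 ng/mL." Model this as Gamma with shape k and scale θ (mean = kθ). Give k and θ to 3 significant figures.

k ≈ 1.27, θ ≈ 31

For Gamma(k, scale θ): mean = kθ, variance = kθ², so CV = 1/√k.
CV = SD/mean = 35/39.5 = 0.8861, hence k = 1/CV² = 1.27.
Then θ = mean/k = 39.5/1.27 = 31.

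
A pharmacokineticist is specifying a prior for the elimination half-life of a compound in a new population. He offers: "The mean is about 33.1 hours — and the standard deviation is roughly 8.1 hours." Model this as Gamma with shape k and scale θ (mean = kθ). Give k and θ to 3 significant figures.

For Gamma(k, scale θ): mean = kθ, variance = kθ², so CV = 1/√k.
CV = SD/mean = 8.1/33.1 = 0.2447, hence k = 1/CV² = 16.7.
Then θ = mean/k = 33.1/16.7 = 1.98.

k ≈ 16.7, θ ≈ 1.98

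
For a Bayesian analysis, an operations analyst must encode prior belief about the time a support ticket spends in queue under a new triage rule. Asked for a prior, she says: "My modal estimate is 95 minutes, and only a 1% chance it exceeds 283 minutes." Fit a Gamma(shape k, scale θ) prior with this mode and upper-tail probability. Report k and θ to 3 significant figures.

k ≈ 4.78, θ ≈ 25.1

Gamma(k,θ) with k>1 has mode (k−1)θ, so θ = 95/(k−1).
Need P(X < 283) = 0.99 with θ tied to k this way. Start at k = 2, θ = 95: P(X<283) ≈ 0.798.
Too low — raise k to concentrate. Iterating converges to k ≈ 4.78.
Then θ = 95/(4.78−1) ≈ 25.1.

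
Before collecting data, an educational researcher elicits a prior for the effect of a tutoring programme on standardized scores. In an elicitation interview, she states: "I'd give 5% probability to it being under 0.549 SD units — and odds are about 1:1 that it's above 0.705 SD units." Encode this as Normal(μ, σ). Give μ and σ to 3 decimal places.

μ = 0.705, σ = 0.095

The p-quantile of Normal(μ,σ) is μ + z_p·σ, with z_{0.05} = -1.645 and z_{0.5} = 0.
Eliminate σ: μ = (z₂·x₁ − z₁·x₂)/(z₂ − z₁) = (0·0.549 − (-1.645)·0.705)/1.645 = 0.705.
Then σ = (x₂ − x₁)/(z₂ − z₁) = (0.705 − 0.549)/1.645 = 0.095.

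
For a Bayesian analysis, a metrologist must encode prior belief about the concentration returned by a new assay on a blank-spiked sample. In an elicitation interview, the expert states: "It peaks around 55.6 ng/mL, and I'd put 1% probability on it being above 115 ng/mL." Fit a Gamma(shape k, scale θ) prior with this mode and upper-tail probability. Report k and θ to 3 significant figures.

Gamma(k,θ) with k>1 has mode (k−1)θ, so θ = 55.6/(k−1).
Need P(X < 115) = 0.99 with θ tied to k this way. Start at k = 2, θ = 55.6: P(X<115) ≈ 0.612.
Too low — raise k to concentrate. Iterating converges to k ≈ 10.2.
Then θ = 55.6/(10.2−1) ≈ 6.02.

k ≈ 10.2, θ ≈ 6.02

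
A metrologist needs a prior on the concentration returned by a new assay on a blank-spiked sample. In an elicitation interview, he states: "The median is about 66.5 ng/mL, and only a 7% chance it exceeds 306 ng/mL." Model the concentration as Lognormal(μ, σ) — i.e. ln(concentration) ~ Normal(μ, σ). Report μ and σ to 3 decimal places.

μ ≈ 4.197, σ ≈ 1.034

If T ~ Lognormal(μ,σ) then ln T ~ Normal(μ,σ), so the p-quantile of ln T is μ + z_p·σ.
ln(66.5) = 4.197 and ln(306) = 5.724; z_{0.5} = 0, z_{0.93} = 1.476.
σ = (5.724 − 4.197)/(1.476 − (0)) = 1.034.
μ = 4.197 − (0)·1.034 = 4.197.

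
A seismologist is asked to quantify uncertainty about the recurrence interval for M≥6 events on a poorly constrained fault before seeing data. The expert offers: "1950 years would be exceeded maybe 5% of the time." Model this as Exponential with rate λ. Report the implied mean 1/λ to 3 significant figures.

mean ≈ 651 years

P(T > 1950.0) = e^(−λ·1950.0) = 0.05, so λ = −ln(0.05)/1950.0 = 0.00154.
Mean = 1/λ = 651 years.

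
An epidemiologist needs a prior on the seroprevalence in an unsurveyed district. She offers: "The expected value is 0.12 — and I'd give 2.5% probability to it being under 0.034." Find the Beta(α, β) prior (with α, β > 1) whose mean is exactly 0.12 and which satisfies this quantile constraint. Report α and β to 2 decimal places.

With mean 0.12 fixed, write α = 0.12s, β = 0.88s where s = α+β.
Need P(θ < 0.034) = 0.025 under Beta(0.12s, 0.88s). Normal approximation: (q−m)/√(m(1−m)/s) ≈ z_{0.025} = -1.96, so s ≈ 0.12·0.88·(-1.96)²/(0.034−0.12)² = 54.8.
At s = 54.8: P(θ<0.034) ≈ 0.004. Adjusting to match 0.025 gives s ≈ 32.47.
So α = 0.12·32.47 ≈ 3.90, β = 0.88·32.47 ≈ 28.57.

α ≈ 3.90, β ≈ 28.57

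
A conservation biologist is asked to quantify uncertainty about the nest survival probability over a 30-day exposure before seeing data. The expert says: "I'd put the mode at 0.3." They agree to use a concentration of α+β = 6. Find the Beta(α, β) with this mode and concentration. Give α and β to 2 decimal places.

α = 2.20, β = 3.80

For α,β > 1 the Beta mode is (α−1)/(α+β−2). With α+β = 6, the mode is (α−1)/4.
Set (α−1)/4 = 0.3 → α = 1 + 0.3·4 = 2.20.
β = 6 − α = 3.80.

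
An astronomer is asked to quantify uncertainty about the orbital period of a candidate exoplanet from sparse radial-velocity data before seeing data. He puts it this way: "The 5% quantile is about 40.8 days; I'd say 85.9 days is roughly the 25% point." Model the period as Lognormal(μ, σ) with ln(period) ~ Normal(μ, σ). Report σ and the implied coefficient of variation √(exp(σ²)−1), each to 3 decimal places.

If T ~ Lognormal(μ,σ) then ln T ~ Normal(μ,σ), so the p-quantile of ln T is μ + z_p·σ.
ln(40.8) = 3.709 and ln(85.9) = 4.453; z_{0.05} = -1.645, z_{0.25} = -0.6745.
σ = (4.453 − 3.709)/(-0.6745 − (-1.645)) = 0.767.
μ = 3.709 − (-1.645)·0.767 = 4.971.
CV = √(exp(σ²)−1) = √(exp(0.5887)−1) = 0.895.

σ ≈ 0.767, CV ≈ 0.895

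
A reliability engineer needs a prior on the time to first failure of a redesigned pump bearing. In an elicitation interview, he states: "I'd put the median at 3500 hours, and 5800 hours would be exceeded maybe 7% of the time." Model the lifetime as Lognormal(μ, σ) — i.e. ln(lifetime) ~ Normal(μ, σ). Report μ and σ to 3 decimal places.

μ ≈ 8.161, σ ≈ 0.342

If T ~ Lognormal(μ,σ) then ln T ~ Normal(μ,σ), so the p-quantile of ln T is μ + z_p·σ.
ln(3500) = 8.161 and ln(5800) = 8.666; z_{0.5} = 0, z_{0.93} = 1.476.
σ = (8.666 − 8.161)/(1.476 − (0)) = 0.342.
μ = 8.161 − (0)·0.342 = 8.161.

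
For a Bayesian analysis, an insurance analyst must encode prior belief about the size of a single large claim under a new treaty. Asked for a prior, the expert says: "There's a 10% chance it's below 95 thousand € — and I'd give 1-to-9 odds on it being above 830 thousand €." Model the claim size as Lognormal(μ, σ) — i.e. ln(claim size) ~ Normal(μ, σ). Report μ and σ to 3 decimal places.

If T ~ Lognormal(μ,σ) then ln T ~ Normal(μ,σ), so the p-quantile of ln T is μ + z_p·σ.
ln(95) = 4.554 and ln(830) = 6.721; z_{0.1} = -1.282, z_{0.9} = 1.282.
σ = (6.721 − 4.554)/(1.282 − (-1.282)) = 0.846.
μ = 4.554 − (-1.282)·0.846 = 5.638.

μ ≈ 5.638, σ ≈ 0.846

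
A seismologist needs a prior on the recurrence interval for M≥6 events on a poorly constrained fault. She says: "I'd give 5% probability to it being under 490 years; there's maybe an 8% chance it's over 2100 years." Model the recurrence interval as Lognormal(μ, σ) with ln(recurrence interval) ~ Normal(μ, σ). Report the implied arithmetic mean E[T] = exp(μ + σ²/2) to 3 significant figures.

If T ~ Lognormal(μ,σ) then ln T ~ Normal(μ,σ), so the p-quantile of ln T is μ + z_p·σ.
ln(490) = 6.194 and ln(2100) = 7.65; z_{0.05} = -1.645, z_{0.92} = 1.405.
σ = (7.65 − 6.194)/(1.405 − (-1.645)) = 0.477.
μ = 6.194 − (-1.645)·0.477 = 6.979.
E[T] = exp(μ + σ²/2) = exp(6.979 + 0.1138) = 1200 years.

E[T] ≈ 1200 years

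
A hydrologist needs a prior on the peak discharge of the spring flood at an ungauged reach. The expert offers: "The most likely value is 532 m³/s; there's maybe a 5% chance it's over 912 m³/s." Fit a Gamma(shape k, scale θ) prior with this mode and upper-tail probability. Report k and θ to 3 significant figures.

Gamma(k,θ) with k>1 has mode (k−1)θ, so θ = 532/(k−1).
Need P(X < 912) = 0.95 with θ tied to k this way. Start at k = 2, θ = 532: P(X<912) ≈ 0.511.
Too low — raise k to concentrate. Iterating converges to k ≈ 10.6.
Then θ = 532/(10.6−1) ≈ 55.4.

k ≈ 10.6, θ ≈ 55.4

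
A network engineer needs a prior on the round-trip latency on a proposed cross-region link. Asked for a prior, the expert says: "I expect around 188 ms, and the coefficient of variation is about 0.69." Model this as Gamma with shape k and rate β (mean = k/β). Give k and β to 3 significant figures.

k ≈ 2.1, β ≈ 0.0112

For Gamma(k, rate β): mean = k/β, variance = k/β², so CV = 1/√k.
CV = 0.69, hence k = 1/CV² = 2.1.
Then β = k/mean = 2.1/188 = 0.0112.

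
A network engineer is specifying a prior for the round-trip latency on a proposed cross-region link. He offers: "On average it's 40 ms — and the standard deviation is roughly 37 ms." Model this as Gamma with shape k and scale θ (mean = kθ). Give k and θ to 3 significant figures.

k ≈ 1.17, θ ≈ 34.2

For Gamma(k, scale θ): mean = kθ, variance = kθ², so CV = 1/√k.
CV = SD/mean = 37/40 = 0.925, hence k = 1/CV² = 1.17.
Then θ = mean/k = 40/1.17 = 34.2.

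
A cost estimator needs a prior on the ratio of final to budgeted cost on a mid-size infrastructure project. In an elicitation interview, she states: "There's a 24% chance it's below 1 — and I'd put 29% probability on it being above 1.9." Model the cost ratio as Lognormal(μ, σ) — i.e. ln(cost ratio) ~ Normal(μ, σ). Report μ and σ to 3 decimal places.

μ ≈ 0.360, σ ≈ 0.510

If T ~ Lognormal(μ,σ) then ln T ~ Normal(μ,σ), so the p-quantile of ln T is μ + z_p·σ.
ln(1) = 0 and ln(1.9) = 0.6419; z_{0.24} = -0.7063, z_{0.71} = 0.5534.
σ = (0.6419 − 0)/(0.5534 − (-0.7063)) = 0.510.
μ = 0 − (-0.7063)·0.510 = 0.360.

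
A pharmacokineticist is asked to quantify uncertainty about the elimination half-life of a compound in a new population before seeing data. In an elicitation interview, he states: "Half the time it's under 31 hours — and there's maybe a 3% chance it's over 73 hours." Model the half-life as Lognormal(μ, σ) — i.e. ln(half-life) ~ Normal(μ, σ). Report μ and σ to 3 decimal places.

μ ≈ 3.434, σ ≈ 0.455

If T ~ Lognormal(μ,σ) then ln T ~ Normal(μ,σ), so the p-quantile of ln T is μ + z_p·σ.
ln(31) = 3.434 and ln(73) = 4.29; z_{0.5} = 0, z_{0.97} = 1.881.
σ = (4.29 − 3.434)/(1.881 − (0)) = 0.455.
μ = 3.434 − (0)·0.455 = 3.434.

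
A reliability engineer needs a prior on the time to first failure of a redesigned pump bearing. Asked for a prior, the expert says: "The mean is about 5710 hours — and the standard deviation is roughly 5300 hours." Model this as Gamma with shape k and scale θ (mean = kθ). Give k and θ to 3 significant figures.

For Gamma(k, scale θ): mean = kθ, variance = kθ², so CV = 1/√k.
CV = SD/mean = 5300/5710 = 0.9282, hence k = 1/CV² = 1.16.
Then θ = mean/k = 5710/1.16 = 4920.

k ≈ 1.16, θ ≈ 4920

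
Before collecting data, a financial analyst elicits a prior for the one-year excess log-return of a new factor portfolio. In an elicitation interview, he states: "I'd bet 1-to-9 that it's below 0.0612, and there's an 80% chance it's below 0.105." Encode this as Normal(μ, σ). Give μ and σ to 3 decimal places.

μ = 0.088, σ = 0.021

The p-quantile of Normal(μ,σ) is μ + z_p·σ, with z_{0.1} = -1.282 and z_{0.8} = 0.8416.
Eliminate σ: μ = (z₂·x₁ − z₁·x₂)/(z₂ − z₁) = (0.8416·0.0612 − (-1.282)·0.105)/2.123 = 0.088.
Then σ = (x₂ − x₁)/(z₂ − z₁) = (0.105 − 0.0612)/2.123 = 0.021.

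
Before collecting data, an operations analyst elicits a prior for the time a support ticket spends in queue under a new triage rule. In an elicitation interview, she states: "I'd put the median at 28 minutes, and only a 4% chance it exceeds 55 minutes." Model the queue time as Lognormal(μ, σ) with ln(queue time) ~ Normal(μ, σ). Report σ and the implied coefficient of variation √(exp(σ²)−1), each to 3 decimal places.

If T ~ Lognormal(μ,σ) then ln T ~ Normal(μ,σ), so the p-quantile of ln T is μ + z_p·σ.
ln(28) = 3.332 and ln(55) = 4.007; z_{0.5} = 0, z_{0.96} = 1.751.
σ = (4.007 − 3.332)/(1.751 − (0)) = 0.386.
μ = 3.332 − (0)·0.386 = 3.332.
CV = √(exp(σ²)−1) = √(exp(0.1487)−1) = 0.400.

σ ≈ 0.386, CV ≈ 0.400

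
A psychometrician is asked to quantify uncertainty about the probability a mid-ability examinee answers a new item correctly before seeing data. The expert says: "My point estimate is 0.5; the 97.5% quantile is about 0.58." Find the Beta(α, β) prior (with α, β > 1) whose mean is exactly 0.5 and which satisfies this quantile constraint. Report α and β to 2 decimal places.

With mean 0.5 fixed, write α = 0.5s, β = 0.5s where s = α+β.
Need P(θ < 0.58) = 0.975 under Beta(0.5s, 0.5s). Normal approximation: (q−m)/√(m(1−m)/s) ≈ z_{0.975} = 1.96, so s ≈ 0.5·0.5·(1.96)²/(0.58−0.5)² = 150.1.
At s = 150.1: P(θ<0.58) ≈ 0.976. Adjusting to match 0.975 gives s ≈ 148.63.
So α = 0.5·148.63 ≈ 74.31, β = 0.5·148.63 ≈ 74.31.

α ≈ 74.31, β ≈ 74.31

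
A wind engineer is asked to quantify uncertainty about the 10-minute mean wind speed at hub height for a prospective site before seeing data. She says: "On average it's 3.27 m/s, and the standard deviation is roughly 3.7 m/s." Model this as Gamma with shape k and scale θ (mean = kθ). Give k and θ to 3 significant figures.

k ≈ 0.781, θ ≈ 4.19

For Gamma(k, scale θ): mean = kθ, variance = kθ², so CV = 1/√k.
CV = SD/mean = 3.7/3.27 = 1.131, hence k = 1/CV² = 0.781.
Then θ = mean/k = 3.27/0.781 = 4.19.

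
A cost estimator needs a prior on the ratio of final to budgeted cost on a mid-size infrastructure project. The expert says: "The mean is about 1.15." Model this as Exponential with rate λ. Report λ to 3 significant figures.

Exponential mean = 1/λ, so λ = 1/1.15 = 0.87.

λ ≈ 0.87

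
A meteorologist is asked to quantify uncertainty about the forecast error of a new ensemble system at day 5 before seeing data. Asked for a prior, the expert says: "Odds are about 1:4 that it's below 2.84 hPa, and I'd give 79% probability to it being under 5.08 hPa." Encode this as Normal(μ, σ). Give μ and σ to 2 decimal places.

For Normal(μ,σ), the p-quantile is μ + z_p·σ. Here z_{0.2} = -0.8416, z_{0.79} = 0.8064.
So 2.84 = μ − 0.8416σ and 5.08 = μ + 0.8064σ.
Subtracting: σ = (5.08 − 2.84)/(0.8064 − (-0.8416)) = 1.36.
Then μ = 2.84 − (-0.8416)·1.36 = 3.98.

μ = 3.98, σ = 1.36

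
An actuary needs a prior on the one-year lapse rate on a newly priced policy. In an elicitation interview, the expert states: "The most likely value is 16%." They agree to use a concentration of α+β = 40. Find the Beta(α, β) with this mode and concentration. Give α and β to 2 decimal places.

For α,β > 1 the Beta mode is (α−1)/(α+β−2). With α+β = 40, the mode is (α−1)/38.
Set (α−1)/38 = 0.16 → α = 1 + 0.16·38 = 7.08.
β = 40 − α = 32.92.

α = 7.08, β = 32.92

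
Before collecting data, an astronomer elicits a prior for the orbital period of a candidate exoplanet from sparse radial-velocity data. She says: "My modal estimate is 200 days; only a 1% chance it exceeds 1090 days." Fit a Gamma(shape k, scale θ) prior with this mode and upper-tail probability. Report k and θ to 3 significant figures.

Gamma(k,θ) with k>1 has mode (k−1)θ, so θ = 200/(k−1).
Need P(X < 1090) = 0.99 with θ tied to k this way. Start at k = 2, θ = 200: P(X<1090) ≈ 0.972.
Too low — raise k to concentrate. Iterating converges to k ≈ 2.33.
Then θ = 200/(2.33−1) ≈ 151.

k ≈ 2.33, θ ≈ 151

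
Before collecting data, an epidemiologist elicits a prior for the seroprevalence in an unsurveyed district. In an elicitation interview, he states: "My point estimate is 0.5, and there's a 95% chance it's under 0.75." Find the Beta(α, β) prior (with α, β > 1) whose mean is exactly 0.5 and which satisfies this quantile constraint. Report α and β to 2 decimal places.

With mean 0.5 fixed, write α = 0.5s, β = 0.5s where s = α+β.
Need P(θ < 0.75) = 0.95 under Beta(0.5s, 0.5s). Normal approximation: (q−m)/√(m(1−m)/s) ≈ z_{0.95} = 1.64, so s ≈ 0.5·0.5·(1.64)²/(0.75−0.5)² = 10.8.
At s = 10.8: P(θ<0.75) ≈ 0.958. Adjusting to match 0.95 gives s ≈ 9.88.
So α = 0.5·9.88 ≈ 4.94, β = 0.5·9.88 ≈ 4.94.

α ≈ 4.94, β ≈ 4.94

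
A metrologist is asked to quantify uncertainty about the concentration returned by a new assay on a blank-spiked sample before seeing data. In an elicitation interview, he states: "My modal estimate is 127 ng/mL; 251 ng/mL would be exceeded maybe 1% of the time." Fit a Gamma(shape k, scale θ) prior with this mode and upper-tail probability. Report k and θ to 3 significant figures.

k ≈ 11.6, θ ≈ 12

Gamma(k,θ) with k>1 has mode (k−1)θ, so θ = 127/(k−1).
Need P(X < 251) = 0.99 with θ tied to k this way. Start at k = 2, θ = 127: P(X<251) ≈ 0.588.
Too low — raise k to concentrate. Iterating converges to k ≈ 11.6.
Then θ = 127/(11.6−1) ≈ 12.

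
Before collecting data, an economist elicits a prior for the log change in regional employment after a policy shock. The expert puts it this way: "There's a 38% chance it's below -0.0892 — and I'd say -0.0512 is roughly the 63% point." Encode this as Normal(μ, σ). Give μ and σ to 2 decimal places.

μ = -0.07, σ = 0.06

The p-quantile of Normal(μ,σ) is μ + z_p·σ, with z_{0.38} = -0.3055 and z_{0.63} = 0.3319.
Eliminate σ: μ = (z₂·x₁ − z₁·x₂)/(z₂ − z₁) = (0.3319·-0.0892 − (-0.3055)·-0.0512)/0.6373 = -0.07.
Then σ = (x₂ − x₁)/(z₂ − z₁) = (-0.0512 − -0.0892)/0.6373 = 0.06.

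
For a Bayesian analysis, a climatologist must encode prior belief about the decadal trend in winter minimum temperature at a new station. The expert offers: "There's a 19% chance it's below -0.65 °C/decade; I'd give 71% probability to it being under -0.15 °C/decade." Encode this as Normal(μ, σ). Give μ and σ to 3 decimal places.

The p-quantile of Normal(μ,σ) is μ + z_p·σ, with z_{0.19} = -0.8779 and z_{0.71} = 0.5534.
Eliminate σ: μ = (z₂·x₁ − z₁·x₂)/(z₂ − z₁) = (0.5534·-0.65 − (-0.8779)·-0.15)/1.431 = -0.343.
Then σ = (x₂ − x₁)/(z₂ − z₁) = (-0.15 − -0.65)/1.431 = 0.349.

μ = -0.343, σ = 0.349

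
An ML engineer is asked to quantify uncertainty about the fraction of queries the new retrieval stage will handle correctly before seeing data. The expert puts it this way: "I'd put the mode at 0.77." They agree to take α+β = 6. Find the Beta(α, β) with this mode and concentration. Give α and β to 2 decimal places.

For α,β > 1 the Beta mode is (α−1)/(α+β−2). With α+β = 6, the mode is (α−1)/4.
Set (α−1)/4 = 0.77 → α = 1 + 0.77·4 = 4.08.
β = 6 − α = 1.92.

α = 4.08, β = 1.92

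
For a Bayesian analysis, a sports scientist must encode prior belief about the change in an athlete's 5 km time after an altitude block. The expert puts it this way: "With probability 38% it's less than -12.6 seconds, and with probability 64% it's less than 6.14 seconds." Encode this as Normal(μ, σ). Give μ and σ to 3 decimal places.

μ = -3.978, σ = 28.225

For Normal(μ,σ), the p-quantile is μ + z_p·σ. Here z_{0.38} = -0.3055, z_{0.64} = 0.3585.
So -12.6 = μ − 0.3055σ and 6.14 = μ + 0.3585σ.
Subtracting: σ = (6.14 − -12.6)/(0.3585 − (-0.3055)) = 28.225.
Then μ = -12.6 − (-0.3055)·28.225 = -3.978.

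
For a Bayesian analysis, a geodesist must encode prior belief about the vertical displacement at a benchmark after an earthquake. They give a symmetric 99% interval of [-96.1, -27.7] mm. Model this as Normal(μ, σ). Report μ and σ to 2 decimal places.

A symmetric 99% interval runs μ ± z·σ with z = 2.576.
Half-width = 34.2, so σ = 34.2/2.576 = 13.28.
μ is the interval midpoint, -61.90.

μ = -61.90, σ = 13.28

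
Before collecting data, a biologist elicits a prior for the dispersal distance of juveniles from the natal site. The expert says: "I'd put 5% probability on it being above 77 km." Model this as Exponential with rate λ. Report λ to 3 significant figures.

P(T > 77.0) = e^(−λ·77.0) = 0.05, so λ = −ln(0.05)/77.0 = 0.0389.

λ ≈ 0.0389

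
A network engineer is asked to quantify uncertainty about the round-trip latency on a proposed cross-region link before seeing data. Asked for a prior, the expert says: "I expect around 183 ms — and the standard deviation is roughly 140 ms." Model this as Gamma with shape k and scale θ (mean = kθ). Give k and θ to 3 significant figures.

k ≈ 1.71, θ ≈ 107

For Gamma(k, scale θ): mean = kθ, variance = kθ², so CV = 1/√k.
CV = SD/mean = 140/183 = 0.765, hence k = 1/CV² = 1.71.
Then θ = mean/k = 183/1.71 = 107.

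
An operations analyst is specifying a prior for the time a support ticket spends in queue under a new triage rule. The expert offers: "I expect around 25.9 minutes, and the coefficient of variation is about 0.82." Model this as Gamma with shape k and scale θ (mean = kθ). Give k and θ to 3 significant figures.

For Gamma(k, scale θ): mean = kθ, variance = kθ², so CV = 1/√k.
CV = 0.82, hence k = 1/CV² = 1.49.
Then θ = mean/k = 25.9/1.49 = 17.4.

k ≈ 1.49, θ ≈ 17.4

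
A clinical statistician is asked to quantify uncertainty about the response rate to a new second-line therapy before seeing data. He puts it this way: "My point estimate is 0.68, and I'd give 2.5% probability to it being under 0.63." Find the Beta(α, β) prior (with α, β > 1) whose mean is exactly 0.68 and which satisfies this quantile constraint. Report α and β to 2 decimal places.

α ≈ 235.55, β ≈ 110.85

With mean 0.68 fixed, write α = 0.68s, β = 0.32s where s = α+β.
Need P(θ < 0.63) = 0.025 under Beta(0.68s, 0.32s). Normal approximation: (q−m)/√(m(1−m)/s) ≈ z_{0.025} = -1.96, so s ≈ 0.68·0.32·(-1.96)²/(0.63−0.68)² = 334.4.
At s = 334.4: P(θ<0.63) ≈ 0.027. Adjusting to match 0.025 gives s ≈ 346.40.
So α = 0.68·346.40 ≈ 235.55, β = 0.32·346.40 ≈ 110.85.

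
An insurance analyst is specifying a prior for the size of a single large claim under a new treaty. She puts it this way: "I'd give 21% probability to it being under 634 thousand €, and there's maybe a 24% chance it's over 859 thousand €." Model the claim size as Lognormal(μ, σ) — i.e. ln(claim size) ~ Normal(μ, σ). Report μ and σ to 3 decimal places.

If T ~ Lognormal(μ,σ) then ln T ~ Normal(μ,σ), so the p-quantile of ln T is μ + z_p·σ.
ln(634) = 6.452 and ln(859) = 6.756; z_{0.21} = -0.8064, z_{0.76} = 0.7063.
σ = (6.756 − 6.452)/(0.7063 − (-0.8064)) = 0.201.
μ = 6.452 − (-0.8064)·0.201 = 6.614.

μ ≈ 6.614, σ ≈ 0.201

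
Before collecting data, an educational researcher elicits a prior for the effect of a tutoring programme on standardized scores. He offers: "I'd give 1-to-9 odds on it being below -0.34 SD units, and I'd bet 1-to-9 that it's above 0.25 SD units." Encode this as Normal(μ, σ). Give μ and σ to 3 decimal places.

μ = -0.045, σ = 0.230

The p-quantile of Normal(μ,σ) is μ + z_p·σ, with z_{0.1} = -1.282 and z_{0.9} = 1.282.
Eliminate σ: μ = (z₂·x₁ − z₁·x₂)/(z₂ − z₁) = (1.282·-0.34 − (-1.282)·0.25)/2.563 = -0.045.
Then σ = (x₂ − x₁)/(z₂ − z₁) = (0.25 − -0.34)/2.563 = 0.230.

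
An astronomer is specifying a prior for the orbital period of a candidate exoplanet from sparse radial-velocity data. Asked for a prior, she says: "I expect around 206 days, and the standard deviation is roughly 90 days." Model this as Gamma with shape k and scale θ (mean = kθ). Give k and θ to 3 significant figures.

For Gamma(k, scale θ): mean = kθ, variance = kθ², so CV = 1/√k.
CV = SD/mean = 90/206 = 0.4369, hence k = 1/CV² = 5.24.
Then θ = mean/k = 206/5.24 = 39.3.

k ≈ 5.24, θ ≈ 39.3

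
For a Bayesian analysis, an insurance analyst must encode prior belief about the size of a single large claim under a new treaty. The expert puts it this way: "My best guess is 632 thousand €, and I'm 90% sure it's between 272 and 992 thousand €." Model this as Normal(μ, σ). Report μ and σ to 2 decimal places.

μ = 632.00, σ = 218.86

A symmetric 90% interval runs μ ± z·σ with z = 1.645.
Half-width = 360, so σ = 360/1.645 = 218.86.
μ is the stated best guess, 632.00.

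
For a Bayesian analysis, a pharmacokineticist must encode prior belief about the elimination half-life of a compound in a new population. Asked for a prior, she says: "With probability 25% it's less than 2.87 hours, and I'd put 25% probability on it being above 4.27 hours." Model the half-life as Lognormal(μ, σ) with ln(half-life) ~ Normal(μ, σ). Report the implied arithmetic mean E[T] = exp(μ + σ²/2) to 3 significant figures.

E[T] ≈ 3.66 hours

If T ~ Lognormal(μ,σ) then ln T ~ Normal(μ,σ), so the p-quantile of ln T is μ + z_p·σ.
ln(2.87) = 1.054 and ln(4.27) = 1.452; z_{0.25} = -0.6745, z_{0.75} = 0.6745.
σ = (1.452 − 1.054)/(0.6745 − (-0.6745)) = 0.295.
μ = 1.054 − (-0.6745)·0.295 = 1.253.
E[T] = exp(μ + σ²/2) = exp(1.253 + 0.0434) = 3.66 hours.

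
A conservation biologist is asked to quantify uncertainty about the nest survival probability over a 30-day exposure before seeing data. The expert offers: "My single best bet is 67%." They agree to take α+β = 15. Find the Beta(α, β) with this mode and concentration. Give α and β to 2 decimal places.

α = 9.71, β = 5.29

For α,β > 1 the Beta mode is (α−1)/(α+β−2). With α+β = 15, the mode is (α−1)/13.
Set (α−1)/13 = 0.67 → α = 1 + 0.67·13 = 9.71.
β = 15 − α = 5.29.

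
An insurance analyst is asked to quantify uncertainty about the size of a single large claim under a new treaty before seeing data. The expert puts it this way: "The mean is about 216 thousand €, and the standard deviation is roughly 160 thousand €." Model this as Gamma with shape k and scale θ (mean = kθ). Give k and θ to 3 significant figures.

k ≈ 1.82, θ ≈ 119

For Gamma(k, scale θ): mean = kθ, variance = kθ², so CV = 1/√k.
CV = SD/mean = 160/216 = 0.7407, hence k = 1/CV² = 1.82.
Then θ = mean/k = 216/1.82 = 119.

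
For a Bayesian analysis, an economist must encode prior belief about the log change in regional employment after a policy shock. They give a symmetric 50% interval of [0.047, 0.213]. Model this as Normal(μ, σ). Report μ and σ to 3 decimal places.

A symmetric 50% interval runs μ ± z·σ with z = 0.6745.
Half-width = 0.083, so σ = 0.083/0.6745 = 0.123.
μ is the interval midpoint, 0.130.

μ = 0.130, σ = 0.123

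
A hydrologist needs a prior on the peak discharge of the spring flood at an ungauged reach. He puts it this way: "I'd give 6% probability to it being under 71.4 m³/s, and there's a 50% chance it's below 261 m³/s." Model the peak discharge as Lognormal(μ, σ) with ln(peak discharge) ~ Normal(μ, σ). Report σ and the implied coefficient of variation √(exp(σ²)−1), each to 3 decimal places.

If T ~ Lognormal(μ,σ) then ln T ~ Normal(μ,σ), so the p-quantile of ln T is μ + z_p·σ.
ln(71.4) = 4.268 and ln(261) = 5.565; z_{0.06} = -1.555, z_{0.5} = 0.
σ = (5.565 − 4.268)/(0 − (-1.555)) = 0.834.
μ = 4.268 − (-1.555)·0.834 = 5.565.
CV = √(exp(σ²)−1) = √(exp(0.6951)−1) = 1.002.

σ ≈ 0.834, CV ≈ 1.002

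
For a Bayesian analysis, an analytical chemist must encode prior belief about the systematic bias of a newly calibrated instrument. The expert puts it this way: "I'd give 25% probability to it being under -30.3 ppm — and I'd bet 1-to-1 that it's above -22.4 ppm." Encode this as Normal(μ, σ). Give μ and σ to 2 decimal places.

μ = -22.40, σ = 11.71

For Normal(μ,σ), the p-quantile is μ + z_p·σ. Here z_{0.25} = -0.6745, z_{0.5} = 0.
So -30.3 = μ − 0.6745σ and -22.4 = μ + 0σ.
Subtracting: σ = (-22.4 − -30.3)/(0 − (-0.6745)) = 11.71.
Then μ = -30.3 − (-0.6745)·11.71 = -22.40.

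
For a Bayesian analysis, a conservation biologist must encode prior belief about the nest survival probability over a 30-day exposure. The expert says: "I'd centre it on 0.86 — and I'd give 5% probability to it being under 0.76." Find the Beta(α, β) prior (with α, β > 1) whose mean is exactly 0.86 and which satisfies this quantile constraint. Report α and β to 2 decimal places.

α ≈ 33.40, β ≈ 5.44

With mean 0.86 fixed, write α = 0.86s, β = 0.14s where s = α+β.
Need P(θ < 0.76) = 0.05 under Beta(0.86s, 0.14s). Normal approximation: (q−m)/√(m(1−m)/s) ≈ z_{0.05} = -1.64, so s ≈ 0.86·0.14·(-1.64)²/(0.76−0.86)² = 32.6.
At s = 32.6: P(θ<0.76) ≈ 0.064. Adjusting to match 0.05 gives s ≈ 38.84.
So α = 0.86·38.84 ≈ 33.40, β = 0.14·38.84 ≈ 5.44.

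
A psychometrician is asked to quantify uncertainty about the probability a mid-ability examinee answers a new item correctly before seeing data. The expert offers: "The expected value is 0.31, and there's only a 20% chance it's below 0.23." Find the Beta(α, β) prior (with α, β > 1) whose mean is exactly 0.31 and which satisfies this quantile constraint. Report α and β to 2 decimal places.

α ≈ 7.57, β ≈ 16.86

With mean 0.31 fixed, write α = 0.31s, β = 0.69s where s = α+β.
Need P(θ < 0.23) = 0.2 under Beta(0.31s, 0.69s). Normal approximation: (q−m)/√(m(1−m)/s) ≈ z_{0.2} = -0.842, so s ≈ 0.31·0.69·(-0.842)²/(0.23−0.31)² = 23.7.
At s = 23.7: P(θ<0.23) ≈ 0.204. Adjusting to match 0.2 gives s ≈ 24.43.
So α = 0.31·24.43 ≈ 7.57, β = 0.69·24.43 ≈ 16.86.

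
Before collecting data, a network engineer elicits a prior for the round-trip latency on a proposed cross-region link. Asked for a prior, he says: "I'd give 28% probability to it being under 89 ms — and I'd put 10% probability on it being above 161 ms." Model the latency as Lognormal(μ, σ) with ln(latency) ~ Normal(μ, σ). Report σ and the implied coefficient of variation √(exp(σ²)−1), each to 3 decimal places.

σ ≈ 0.318, CV ≈ 0.326

If T ~ Lognormal(μ,σ) then ln T ~ Normal(μ,σ), so the p-quantile of ln T is μ + z_p·σ.
ln(89) = 4.489 and ln(161) = 5.081; z_{0.28} = -0.5828, z_{0.9} = 1.282.
σ = (5.081 − 4.489)/(1.282 − (-0.5828)) = 0.318.
μ = 4.489 − (-0.5828)·0.318 = 4.674.
CV = √(exp(σ²)−1) = √(exp(0.1011)−1) = 0.326.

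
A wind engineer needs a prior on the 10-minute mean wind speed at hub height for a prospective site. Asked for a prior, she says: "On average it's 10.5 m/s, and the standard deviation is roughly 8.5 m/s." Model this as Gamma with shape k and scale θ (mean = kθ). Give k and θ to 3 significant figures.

For Gamma(k, scale θ): mean = kθ, variance = kθ², so CV = 1/√k.
CV = SD/mean = 8.5/10.5 = 0.8095, hence k = 1/CV² = 1.53.
Then θ = mean/k = 10.5/1.53 = 6.88.

k ≈ 1.53, θ ≈ 6.88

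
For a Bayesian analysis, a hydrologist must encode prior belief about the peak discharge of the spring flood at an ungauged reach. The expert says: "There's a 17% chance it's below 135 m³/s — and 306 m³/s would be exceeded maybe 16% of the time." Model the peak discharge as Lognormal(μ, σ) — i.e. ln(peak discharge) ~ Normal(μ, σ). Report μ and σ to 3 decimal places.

If T ~ Lognormal(μ,σ) then ln T ~ Normal(μ,σ), so the p-quantile of ln T is μ + z_p·σ.
ln(135) = 4.905 and ln(306) = 5.724; z_{0.17} = -0.9542, z_{0.84} = 0.9945.
σ = (5.724 − 4.905)/(0.9945 − (-0.9542)) = 0.420.
μ = 4.905 − (-0.9542)·0.420 = 5.306.

μ ≈ 5.306, σ ≈ 0.420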